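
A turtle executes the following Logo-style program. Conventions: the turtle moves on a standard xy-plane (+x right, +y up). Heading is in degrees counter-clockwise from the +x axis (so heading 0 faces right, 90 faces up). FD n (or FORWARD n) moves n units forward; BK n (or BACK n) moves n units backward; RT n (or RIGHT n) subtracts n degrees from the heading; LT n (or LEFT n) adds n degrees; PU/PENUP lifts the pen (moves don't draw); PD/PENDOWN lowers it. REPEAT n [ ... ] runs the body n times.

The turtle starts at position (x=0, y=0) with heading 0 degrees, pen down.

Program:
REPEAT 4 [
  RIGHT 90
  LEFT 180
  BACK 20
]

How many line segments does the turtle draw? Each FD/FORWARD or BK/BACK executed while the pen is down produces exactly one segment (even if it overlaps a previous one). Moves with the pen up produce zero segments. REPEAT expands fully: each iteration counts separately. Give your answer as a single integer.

Answer: 4

Derivation:
Executing turtle program step by step:
Start: pos=(0,0), heading=0, pen down
REPEAT 4 [
  -- iteration 1/4 --
  RT 90: heading 0 -> 270
  LT 180: heading 270 -> 90
  BK 20: (0,0) -> (0,-20) [heading=90, draw]
  -- iteration 2/4 --
  RT 90: heading 90 -> 0
  LT 180: heading 0 -> 180
  BK 20: (0,-20) -> (20,-20) [heading=180, draw]
  -- iteration 3/4 --
  RT 90: heading 180 -> 90
  LT 180: heading 90 -> 270
  BK 20: (20,-20) -> (20,0) [heading=270, draw]
  -- iteration 4/4 --
  RT 90: heading 270 -> 180
  LT 180: heading 180 -> 0
  BK 20: (20,0) -> (0,0) [heading=0, draw]
]
Final: pos=(0,0), heading=0, 4 segment(s) drawn
Segments drawn: 4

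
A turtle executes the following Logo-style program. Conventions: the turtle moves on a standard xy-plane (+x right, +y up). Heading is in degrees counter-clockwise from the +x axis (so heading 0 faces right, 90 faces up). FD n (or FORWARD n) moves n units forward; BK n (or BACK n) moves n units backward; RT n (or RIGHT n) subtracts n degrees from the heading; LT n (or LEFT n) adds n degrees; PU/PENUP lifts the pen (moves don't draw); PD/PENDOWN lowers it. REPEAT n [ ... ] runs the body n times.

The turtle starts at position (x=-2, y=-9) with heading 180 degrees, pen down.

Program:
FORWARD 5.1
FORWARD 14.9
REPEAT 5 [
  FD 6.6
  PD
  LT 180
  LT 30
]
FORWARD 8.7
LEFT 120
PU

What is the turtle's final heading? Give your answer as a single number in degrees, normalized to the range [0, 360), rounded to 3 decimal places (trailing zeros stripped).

Answer: 270

Derivation:
Executing turtle program step by step:
Start: pos=(-2,-9), heading=180, pen down
FD 5.1: (-2,-9) -> (-7.1,-9) [heading=180, draw]
FD 14.9: (-7.1,-9) -> (-22,-9) [heading=180, draw]
REPEAT 5 [
  -- iteration 1/5 --
  FD 6.6: (-22,-9) -> (-28.6,-9) [heading=180, draw]
  PD: pen down
  LT 180: heading 180 -> 0
  LT 30: heading 0 -> 30
  -- iteration 2/5 --
  FD 6.6: (-28.6,-9) -> (-22.884,-5.7) [heading=30, draw]
  PD: pen down
  LT 180: heading 30 -> 210
  LT 30: heading 210 -> 240
  -- iteration 3/5 --
  FD 6.6: (-22.884,-5.7) -> (-26.184,-11.416) [heading=240, draw]
  PD: pen down
  LT 180: heading 240 -> 60
  LT 30: heading 60 -> 90
  -- iteration 4/5 --
  FD 6.6: (-26.184,-11.416) -> (-26.184,-4.816) [heading=90, draw]
  PD: pen down
  LT 180: heading 90 -> 270
  LT 30: heading 270 -> 300
  -- iteration 5/5 --
  FD 6.6: (-26.184,-4.816) -> (-22.884,-10.532) [heading=300, draw]
  PD: pen down
  LT 180: heading 300 -> 120
  LT 30: heading 120 -> 150
]
FD 8.7: (-22.884,-10.532) -> (-30.419,-6.182) [heading=150, draw]
LT 120: heading 150 -> 270
PU: pen up
Final: pos=(-30.419,-6.182), heading=270, 8 segment(s) drawn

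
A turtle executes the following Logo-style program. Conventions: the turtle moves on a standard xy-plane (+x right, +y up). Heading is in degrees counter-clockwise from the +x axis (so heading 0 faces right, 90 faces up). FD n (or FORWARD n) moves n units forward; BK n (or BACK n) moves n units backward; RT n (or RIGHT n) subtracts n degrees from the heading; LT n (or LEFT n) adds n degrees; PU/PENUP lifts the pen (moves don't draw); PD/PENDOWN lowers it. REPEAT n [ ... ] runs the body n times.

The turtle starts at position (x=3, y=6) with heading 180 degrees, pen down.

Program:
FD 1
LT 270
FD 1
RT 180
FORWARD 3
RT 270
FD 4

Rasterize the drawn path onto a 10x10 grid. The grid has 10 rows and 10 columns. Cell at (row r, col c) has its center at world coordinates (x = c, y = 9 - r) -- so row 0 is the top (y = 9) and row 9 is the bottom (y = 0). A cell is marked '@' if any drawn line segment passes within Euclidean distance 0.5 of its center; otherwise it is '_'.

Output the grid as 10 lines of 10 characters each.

Answer: __________
__________
__@_______
__@@______
__@_______
__@@@@@___
__________
__________
__________
__________

Derivation:
Segment 0: (3,6) -> (2,6)
Segment 1: (2,6) -> (2,7)
Segment 2: (2,7) -> (2,4)
Segment 3: (2,4) -> (6,4)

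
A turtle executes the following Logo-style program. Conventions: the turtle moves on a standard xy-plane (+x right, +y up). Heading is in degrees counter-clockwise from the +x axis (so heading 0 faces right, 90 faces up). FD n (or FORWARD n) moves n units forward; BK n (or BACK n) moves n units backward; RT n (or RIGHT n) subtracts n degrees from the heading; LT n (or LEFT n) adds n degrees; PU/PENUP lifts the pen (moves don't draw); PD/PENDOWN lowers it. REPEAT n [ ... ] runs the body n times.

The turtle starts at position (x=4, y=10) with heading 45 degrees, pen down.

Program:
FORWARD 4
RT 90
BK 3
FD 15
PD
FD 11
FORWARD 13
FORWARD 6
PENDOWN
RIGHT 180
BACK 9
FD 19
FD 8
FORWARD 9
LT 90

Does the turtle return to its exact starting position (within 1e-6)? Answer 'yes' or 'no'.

Executing turtle program step by step:
Start: pos=(4,10), heading=45, pen down
FD 4: (4,10) -> (6.828,12.828) [heading=45, draw]
RT 90: heading 45 -> 315
BK 3: (6.828,12.828) -> (4.707,14.95) [heading=315, draw]
FD 15: (4.707,14.95) -> (15.314,4.343) [heading=315, draw]
PD: pen down
FD 11: (15.314,4.343) -> (23.092,-3.435) [heading=315, draw]
FD 13: (23.092,-3.435) -> (32.284,-12.627) [heading=315, draw]
FD 6: (32.284,-12.627) -> (36.527,-16.87) [heading=315, draw]
PD: pen down
RT 180: heading 315 -> 135
BK 9: (36.527,-16.87) -> (42.891,-23.234) [heading=135, draw]
FD 19: (42.891,-23.234) -> (29.456,-9.799) [heading=135, draw]
FD 8: (29.456,-9.799) -> (23.799,-4.142) [heading=135, draw]
FD 9: (23.799,-4.142) -> (17.435,2.222) [heading=135, draw]
LT 90: heading 135 -> 225
Final: pos=(17.435,2.222), heading=225, 10 segment(s) drawn

Start position: (4, 10)
Final position: (17.435, 2.222)
Distance = 15.524; >= 1e-6 -> NOT closed

Answer: no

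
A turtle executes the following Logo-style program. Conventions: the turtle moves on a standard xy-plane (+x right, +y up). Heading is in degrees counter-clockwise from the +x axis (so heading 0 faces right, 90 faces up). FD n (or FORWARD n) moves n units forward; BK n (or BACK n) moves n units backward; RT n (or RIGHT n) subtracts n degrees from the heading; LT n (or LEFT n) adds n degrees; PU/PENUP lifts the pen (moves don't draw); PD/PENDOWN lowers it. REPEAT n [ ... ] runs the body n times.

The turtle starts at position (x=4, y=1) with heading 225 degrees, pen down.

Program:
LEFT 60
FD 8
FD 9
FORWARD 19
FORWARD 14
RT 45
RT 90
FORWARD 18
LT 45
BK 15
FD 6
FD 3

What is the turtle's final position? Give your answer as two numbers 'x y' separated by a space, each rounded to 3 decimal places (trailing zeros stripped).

Executing turtle program step by step:
Start: pos=(4,1), heading=225, pen down
LT 60: heading 225 -> 285
FD 8: (4,1) -> (6.071,-6.727) [heading=285, draw]
FD 9: (6.071,-6.727) -> (8.4,-15.421) [heading=285, draw]
FD 19: (8.4,-15.421) -> (13.317,-33.773) [heading=285, draw]
FD 14: (13.317,-33.773) -> (16.941,-47.296) [heading=285, draw]
RT 45: heading 285 -> 240
RT 90: heading 240 -> 150
FD 18: (16.941,-47.296) -> (1.352,-38.296) [heading=150, draw]
LT 45: heading 150 -> 195
BK 15: (1.352,-38.296) -> (15.841,-34.414) [heading=195, draw]
FD 6: (15.841,-34.414) -> (10.046,-35.967) [heading=195, draw]
FD 3: (10.046,-35.967) -> (7.148,-36.743) [heading=195, draw]
Final: pos=(7.148,-36.743), heading=195, 8 segment(s) drawn

Answer: 7.148 -36.743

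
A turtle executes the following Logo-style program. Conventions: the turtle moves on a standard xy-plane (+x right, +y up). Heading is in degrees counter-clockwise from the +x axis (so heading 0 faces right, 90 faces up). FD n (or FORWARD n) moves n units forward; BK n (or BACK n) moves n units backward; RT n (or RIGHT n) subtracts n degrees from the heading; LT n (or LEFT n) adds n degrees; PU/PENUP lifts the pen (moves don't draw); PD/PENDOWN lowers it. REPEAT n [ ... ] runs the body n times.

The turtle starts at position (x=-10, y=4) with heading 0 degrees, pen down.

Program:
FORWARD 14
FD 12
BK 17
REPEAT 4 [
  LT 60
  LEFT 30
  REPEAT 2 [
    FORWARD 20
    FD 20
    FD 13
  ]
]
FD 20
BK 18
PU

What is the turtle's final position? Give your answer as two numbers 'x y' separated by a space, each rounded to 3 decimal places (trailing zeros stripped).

Executing turtle program step by step:
Start: pos=(-10,4), heading=0, pen down
FD 14: (-10,4) -> (4,4) [heading=0, draw]
FD 12: (4,4) -> (16,4) [heading=0, draw]
BK 17: (16,4) -> (-1,4) [heading=0, draw]
REPEAT 4 [
  -- iteration 1/4 --
  LT 60: heading 0 -> 60
  LT 30: heading 60 -> 90
  REPEAT 2 [
    -- iteration 1/2 --
    FD 20: (-1,4) -> (-1,24) [heading=90, draw]
    FD 20: (-1,24) -> (-1,44) [heading=90, draw]
    FD 13: (-1,44) -> (-1,57) [heading=90, draw]
    -- iteration 2/2 --
    FD 20: (-1,57) -> (-1,77) [heading=90, draw]
    FD 20: (-1,77) -> (-1,97) [heading=90, draw]
    FD 13: (-1,97) -> (-1,110) [heading=90, draw]
  ]
  -- iteration 2/4 --
  LT 60: heading 90 -> 150
  LT 30: heading 150 -> 180
  REPEAT 2 [
    -- iteration 1/2 --
    FD 20: (-1,110) -> (-21,110) [heading=180, draw]
    FD 20: (-21,110) -> (-41,110) [heading=180, draw]
    FD 13: (-41,110) -> (-54,110) [heading=180, draw]
    -- iteration 2/2 --
    FD 20: (-54,110) -> (-74,110) [heading=180, draw]
    FD 20: (-74,110) -> (-94,110) [heading=180, draw]
    FD 13: (-94,110) -> (-107,110) [heading=180, draw]
  ]
  -- iteration 3/4 --
  LT 60: heading 180 -> 240
  LT 30: heading 240 -> 270
  REPEAT 2 [
    -- iteration 1/2 --
    FD 20: (-107,110) -> (-107,90) [heading=270, draw]
    FD 20: (-107,90) -> (-107,70) [heading=270, draw]
    FD 13: (-107,70) -> (-107,57) [heading=270, draw]
    -- iteration 2/2 --
    FD 20: (-107,57) -> (-107,37) [heading=270, draw]
    FD 20: (-107,37) -> (-107,17) [heading=270, draw]
    FD 13: (-107,17) -> (-107,4) [heading=270, draw]
  ]
  -- iteration 4/4 --
  LT 60: heading 270 -> 330
  LT 30: heading 330 -> 0
  REPEAT 2 [
    -- iteration 1/2 --
    FD 20: (-107,4) -> (-87,4) [heading=0, draw]
    FD 20: (-87,4) -> (-67,4) [heading=0, draw]
    FD 13: (-67,4) -> (-54,4) [heading=0, draw]
    -- iteration 2/2 --
    FD 20: (-54,4) -> (-34,4) [heading=0, draw]
    FD 20: (-34,4) -> (-14,4) [heading=0, draw]
    FD 13: (-14,4) -> (-1,4) [heading=0, draw]
  ]
]
FD 20: (-1,4) -> (19,4) [heading=0, draw]
BK 18: (19,4) -> (1,4) [heading=0, draw]
PU: pen up
Final: pos=(1,4), heading=0, 29 segment(s) drawn

Answer: 1 4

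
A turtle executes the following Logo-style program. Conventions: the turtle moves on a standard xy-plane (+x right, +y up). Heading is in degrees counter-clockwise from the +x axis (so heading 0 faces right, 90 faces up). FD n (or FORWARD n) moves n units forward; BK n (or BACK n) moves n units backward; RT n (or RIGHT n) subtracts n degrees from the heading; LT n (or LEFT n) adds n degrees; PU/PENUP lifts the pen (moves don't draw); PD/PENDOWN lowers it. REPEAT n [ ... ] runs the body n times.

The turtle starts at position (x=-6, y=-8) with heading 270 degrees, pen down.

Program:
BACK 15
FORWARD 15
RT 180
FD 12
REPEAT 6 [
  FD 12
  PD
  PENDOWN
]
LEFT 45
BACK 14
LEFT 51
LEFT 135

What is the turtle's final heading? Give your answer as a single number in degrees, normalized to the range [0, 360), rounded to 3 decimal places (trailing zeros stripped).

Executing turtle program step by step:
Start: pos=(-6,-8), heading=270, pen down
BK 15: (-6,-8) -> (-6,7) [heading=270, draw]
FD 15: (-6,7) -> (-6,-8) [heading=270, draw]
RT 180: heading 270 -> 90
FD 12: (-6,-8) -> (-6,4) [heading=90, draw]
REPEAT 6 [
  -- iteration 1/6 --
  FD 12: (-6,4) -> (-6,16) [heading=90, draw]
  PD: pen down
  PD: pen down
  -- iteration 2/6 --
  FD 12: (-6,16) -> (-6,28) [heading=90, draw]
  PD: pen down
  PD: pen down
  -- iteration 3/6 --
  FD 12: (-6,28) -> (-6,40) [heading=90, draw]
  PD: pen down
  PD: pen down
  -- iteration 4/6 --
  FD 12: (-6,40) -> (-6,52) [heading=90, draw]
  PD: pen down
  PD: pen down
  -- iteration 5/6 --
  FD 12: (-6,52) -> (-6,64) [heading=90, draw]
  PD: pen down
  PD: pen down
  -- iteration 6/6 --
  FD 12: (-6,64) -> (-6,76) [heading=90, draw]
  PD: pen down
  PD: pen down
]
LT 45: heading 90 -> 135
BK 14: (-6,76) -> (3.899,66.101) [heading=135, draw]
LT 51: heading 135 -> 186
LT 135: heading 186 -> 321
Final: pos=(3.899,66.101), heading=321, 10 segment(s) drawn

Answer: 321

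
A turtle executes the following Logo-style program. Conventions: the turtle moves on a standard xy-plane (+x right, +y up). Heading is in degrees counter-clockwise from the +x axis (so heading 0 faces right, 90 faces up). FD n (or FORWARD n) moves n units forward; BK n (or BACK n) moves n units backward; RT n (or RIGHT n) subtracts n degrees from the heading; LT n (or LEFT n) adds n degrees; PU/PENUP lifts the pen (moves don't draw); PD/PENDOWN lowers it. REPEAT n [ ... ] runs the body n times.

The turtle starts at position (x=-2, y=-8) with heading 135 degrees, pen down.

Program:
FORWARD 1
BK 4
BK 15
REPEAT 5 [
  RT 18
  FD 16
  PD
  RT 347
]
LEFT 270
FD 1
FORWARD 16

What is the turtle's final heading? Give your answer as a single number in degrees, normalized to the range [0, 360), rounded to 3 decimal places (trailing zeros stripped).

Executing turtle program step by step:
Start: pos=(-2,-8), heading=135, pen down
FD 1: (-2,-8) -> (-2.707,-7.293) [heading=135, draw]
BK 4: (-2.707,-7.293) -> (0.121,-10.121) [heading=135, draw]
BK 15: (0.121,-10.121) -> (10.728,-20.728) [heading=135, draw]
REPEAT 5 [
  -- iteration 1/5 --
  RT 18: heading 135 -> 117
  FD 16: (10.728,-20.728) -> (3.464,-6.472) [heading=117, draw]
  PD: pen down
  RT 347: heading 117 -> 130
  -- iteration 2/5 --
  RT 18: heading 130 -> 112
  FD 16: (3.464,-6.472) -> (-2.53,8.363) [heading=112, draw]
  PD: pen down
  RT 347: heading 112 -> 125
  -- iteration 3/5 --
  RT 18: heading 125 -> 107
  FD 16: (-2.53,8.363) -> (-7.208,23.664) [heading=107, draw]
  PD: pen down
  RT 347: heading 107 -> 120
  -- iteration 4/5 --
  RT 18: heading 120 -> 102
  FD 16: (-7.208,23.664) -> (-10.534,39.314) [heading=102, draw]
  PD: pen down
  RT 347: heading 102 -> 115
  -- iteration 5/5 --
  RT 18: heading 115 -> 97
  FD 16: (-10.534,39.314) -> (-12.484,55.195) [heading=97, draw]
  PD: pen down
  RT 347: heading 97 -> 110
]
LT 270: heading 110 -> 20
FD 1: (-12.484,55.195) -> (-11.544,55.537) [heading=20, draw]
FD 16: (-11.544,55.537) -> (3.491,61.009) [heading=20, draw]
Final: pos=(3.491,61.009), heading=20, 10 segment(s) drawn

Answer: 20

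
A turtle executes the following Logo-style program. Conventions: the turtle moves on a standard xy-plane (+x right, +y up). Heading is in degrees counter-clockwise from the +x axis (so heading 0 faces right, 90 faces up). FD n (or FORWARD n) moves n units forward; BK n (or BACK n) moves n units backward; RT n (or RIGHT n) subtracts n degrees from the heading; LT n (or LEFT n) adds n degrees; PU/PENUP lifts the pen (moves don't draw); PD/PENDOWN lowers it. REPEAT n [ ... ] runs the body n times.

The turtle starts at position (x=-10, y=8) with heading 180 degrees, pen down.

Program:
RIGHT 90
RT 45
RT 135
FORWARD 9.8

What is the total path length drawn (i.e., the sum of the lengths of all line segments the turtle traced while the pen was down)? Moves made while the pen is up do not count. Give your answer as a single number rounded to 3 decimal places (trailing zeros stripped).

Answer: 9.8

Derivation:
Executing turtle program step by step:
Start: pos=(-10,8), heading=180, pen down
RT 90: heading 180 -> 90
RT 45: heading 90 -> 45
RT 135: heading 45 -> 270
FD 9.8: (-10,8) -> (-10,-1.8) [heading=270, draw]
Final: pos=(-10,-1.8), heading=270, 1 segment(s) drawn

Segment lengths:
  seg 1: (-10,8) -> (-10,-1.8), length = 9.8
Total = 9.8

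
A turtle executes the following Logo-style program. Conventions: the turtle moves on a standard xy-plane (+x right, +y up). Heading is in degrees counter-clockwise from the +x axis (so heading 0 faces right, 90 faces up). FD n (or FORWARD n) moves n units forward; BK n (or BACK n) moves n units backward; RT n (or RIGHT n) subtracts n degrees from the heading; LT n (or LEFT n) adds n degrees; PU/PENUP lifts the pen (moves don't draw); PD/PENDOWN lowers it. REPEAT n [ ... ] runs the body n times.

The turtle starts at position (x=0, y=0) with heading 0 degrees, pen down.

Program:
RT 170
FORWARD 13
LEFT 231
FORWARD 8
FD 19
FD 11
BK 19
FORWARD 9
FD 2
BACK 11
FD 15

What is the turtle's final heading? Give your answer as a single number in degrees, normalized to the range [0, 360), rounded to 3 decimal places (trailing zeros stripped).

Executing turtle program step by step:
Start: pos=(0,0), heading=0, pen down
RT 170: heading 0 -> 190
FD 13: (0,0) -> (-12.803,-2.257) [heading=190, draw]
LT 231: heading 190 -> 61
FD 8: (-12.803,-2.257) -> (-8.924,4.74) [heading=61, draw]
FD 19: (-8.924,4.74) -> (0.287,21.357) [heading=61, draw]
FD 11: (0.287,21.357) -> (5.62,30.978) [heading=61, draw]
BK 19: (5.62,30.978) -> (-3.591,14.36) [heading=61, draw]
FD 9: (-3.591,14.36) -> (0.772,22.232) [heading=61, draw]
FD 2: (0.772,22.232) -> (1.742,23.981) [heading=61, draw]
BK 11: (1.742,23.981) -> (-3.591,14.36) [heading=61, draw]
FD 15: (-3.591,14.36) -> (3.681,27.48) [heading=61, draw]
Final: pos=(3.681,27.48), heading=61, 9 segment(s) drawn

Answer: 61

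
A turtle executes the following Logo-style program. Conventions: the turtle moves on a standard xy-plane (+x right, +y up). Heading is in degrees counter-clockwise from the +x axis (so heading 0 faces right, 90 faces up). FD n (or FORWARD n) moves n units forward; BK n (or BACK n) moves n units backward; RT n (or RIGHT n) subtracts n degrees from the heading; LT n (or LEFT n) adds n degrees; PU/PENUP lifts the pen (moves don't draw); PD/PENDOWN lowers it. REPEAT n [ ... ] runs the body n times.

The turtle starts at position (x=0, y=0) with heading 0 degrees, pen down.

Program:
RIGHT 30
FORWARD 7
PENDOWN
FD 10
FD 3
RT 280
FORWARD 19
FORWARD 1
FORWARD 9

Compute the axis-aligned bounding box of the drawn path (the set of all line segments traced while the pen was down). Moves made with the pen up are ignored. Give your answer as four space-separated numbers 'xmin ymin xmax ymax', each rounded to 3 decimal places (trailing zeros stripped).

Executing turtle program step by step:
Start: pos=(0,0), heading=0, pen down
RT 30: heading 0 -> 330
FD 7: (0,0) -> (6.062,-3.5) [heading=330, draw]
PD: pen down
FD 10: (6.062,-3.5) -> (14.722,-8.5) [heading=330, draw]
FD 3: (14.722,-8.5) -> (17.321,-10) [heading=330, draw]
RT 280: heading 330 -> 50
FD 19: (17.321,-10) -> (29.533,4.555) [heading=50, draw]
FD 1: (29.533,4.555) -> (30.176,5.321) [heading=50, draw]
FD 9: (30.176,5.321) -> (35.961,12.215) [heading=50, draw]
Final: pos=(35.961,12.215), heading=50, 6 segment(s) drawn

Segment endpoints: x in {0, 6.062, 14.722, 17.321, 29.533, 30.176, 35.961}, y in {-10, -8.5, -3.5, 0, 4.555, 5.321, 12.215}
xmin=0, ymin=-10, xmax=35.961, ymax=12.215

Answer: 0 -10 35.961 12.215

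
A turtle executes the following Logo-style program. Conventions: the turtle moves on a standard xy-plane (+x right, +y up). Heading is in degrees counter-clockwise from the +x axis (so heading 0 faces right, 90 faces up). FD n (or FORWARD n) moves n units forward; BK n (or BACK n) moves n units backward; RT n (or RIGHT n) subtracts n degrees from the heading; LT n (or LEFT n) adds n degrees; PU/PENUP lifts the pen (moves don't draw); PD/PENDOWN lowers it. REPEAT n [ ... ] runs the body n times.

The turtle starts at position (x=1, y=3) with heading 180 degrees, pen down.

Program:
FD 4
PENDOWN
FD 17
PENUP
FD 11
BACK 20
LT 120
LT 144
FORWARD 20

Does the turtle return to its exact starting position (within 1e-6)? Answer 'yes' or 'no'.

Executing turtle program step by step:
Start: pos=(1,3), heading=180, pen down
FD 4: (1,3) -> (-3,3) [heading=180, draw]
PD: pen down
FD 17: (-3,3) -> (-20,3) [heading=180, draw]
PU: pen up
FD 11: (-20,3) -> (-31,3) [heading=180, move]
BK 20: (-31,3) -> (-11,3) [heading=180, move]
LT 120: heading 180 -> 300
LT 144: heading 300 -> 84
FD 20: (-11,3) -> (-8.909,22.89) [heading=84, move]
Final: pos=(-8.909,22.89), heading=84, 2 segment(s) drawn

Start position: (1, 3)
Final position: (-8.909, 22.89)
Distance = 22.222; >= 1e-6 -> NOT closed

Answer: no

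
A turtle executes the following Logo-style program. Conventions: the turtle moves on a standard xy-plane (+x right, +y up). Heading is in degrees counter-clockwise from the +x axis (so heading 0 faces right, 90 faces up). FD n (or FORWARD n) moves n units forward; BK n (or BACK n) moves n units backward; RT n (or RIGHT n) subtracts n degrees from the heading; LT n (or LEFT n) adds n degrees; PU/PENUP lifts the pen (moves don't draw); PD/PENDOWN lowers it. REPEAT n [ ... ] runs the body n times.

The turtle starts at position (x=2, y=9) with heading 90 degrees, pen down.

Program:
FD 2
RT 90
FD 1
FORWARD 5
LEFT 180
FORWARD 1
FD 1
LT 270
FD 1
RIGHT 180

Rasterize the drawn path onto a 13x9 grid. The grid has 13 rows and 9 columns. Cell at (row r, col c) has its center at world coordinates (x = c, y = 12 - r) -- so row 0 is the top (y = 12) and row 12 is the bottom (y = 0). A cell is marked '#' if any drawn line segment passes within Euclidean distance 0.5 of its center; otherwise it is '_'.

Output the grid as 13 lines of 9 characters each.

Segment 0: (2,9) -> (2,11)
Segment 1: (2,11) -> (3,11)
Segment 2: (3,11) -> (8,11)
Segment 3: (8,11) -> (7,11)
Segment 4: (7,11) -> (6,11)
Segment 5: (6,11) -> (6,12)

Answer: ______#__
__#######
__#______
__#______
_________
_________
_________
_________
_________
_________
_________
_________
_________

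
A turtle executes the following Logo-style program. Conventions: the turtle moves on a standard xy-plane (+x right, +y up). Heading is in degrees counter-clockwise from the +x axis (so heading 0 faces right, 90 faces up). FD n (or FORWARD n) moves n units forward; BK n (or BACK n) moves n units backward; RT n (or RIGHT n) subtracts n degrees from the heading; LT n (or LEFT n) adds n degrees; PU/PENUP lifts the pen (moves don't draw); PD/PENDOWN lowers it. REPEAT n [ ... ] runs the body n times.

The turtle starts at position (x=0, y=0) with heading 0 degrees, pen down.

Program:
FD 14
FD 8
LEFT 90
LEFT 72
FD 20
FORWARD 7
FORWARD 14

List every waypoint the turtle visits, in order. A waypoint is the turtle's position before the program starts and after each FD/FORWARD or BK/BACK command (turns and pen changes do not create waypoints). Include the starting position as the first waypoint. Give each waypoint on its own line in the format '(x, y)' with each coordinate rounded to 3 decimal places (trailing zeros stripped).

Answer: (0, 0)
(14, 0)
(22, 0)
(2.979, 6.18)
(-3.679, 8.343)
(-16.993, 12.67)

Derivation:
Executing turtle program step by step:
Start: pos=(0,0), heading=0, pen down
FD 14: (0,0) -> (14,0) [heading=0, draw]
FD 8: (14,0) -> (22,0) [heading=0, draw]
LT 90: heading 0 -> 90
LT 72: heading 90 -> 162
FD 20: (22,0) -> (2.979,6.18) [heading=162, draw]
FD 7: (2.979,6.18) -> (-3.679,8.343) [heading=162, draw]
FD 14: (-3.679,8.343) -> (-16.993,12.67) [heading=162, draw]
Final: pos=(-16.993,12.67), heading=162, 5 segment(s) drawn
Waypoints (6 total):
(0, 0)
(14, 0)
(22, 0)
(2.979, 6.18)
(-3.679, 8.343)
(-16.993, 12.67)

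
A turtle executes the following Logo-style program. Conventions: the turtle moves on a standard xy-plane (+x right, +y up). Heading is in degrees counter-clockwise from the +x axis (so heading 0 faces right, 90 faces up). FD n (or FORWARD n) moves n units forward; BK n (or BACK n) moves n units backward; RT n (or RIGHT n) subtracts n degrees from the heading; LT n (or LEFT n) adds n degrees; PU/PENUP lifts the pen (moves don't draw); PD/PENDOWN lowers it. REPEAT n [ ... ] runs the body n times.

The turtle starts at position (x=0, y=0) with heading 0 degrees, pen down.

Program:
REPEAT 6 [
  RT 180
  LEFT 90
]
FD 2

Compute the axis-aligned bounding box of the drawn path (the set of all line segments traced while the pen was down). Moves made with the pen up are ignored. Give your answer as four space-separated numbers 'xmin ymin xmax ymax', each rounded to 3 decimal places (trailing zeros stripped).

Executing turtle program step by step:
Start: pos=(0,0), heading=0, pen down
REPEAT 6 [
  -- iteration 1/6 --
  RT 180: heading 0 -> 180
  LT 90: heading 180 -> 270
  -- iteration 2/6 --
  RT 180: heading 270 -> 90
  LT 90: heading 90 -> 180
  -- iteration 3/6 --
  RT 180: heading 180 -> 0
  LT 90: heading 0 -> 90
  -- iteration 4/6 --
  RT 180: heading 90 -> 270
  LT 90: heading 270 -> 0
  -- iteration 5/6 --
  RT 180: heading 0 -> 180
  LT 90: heading 180 -> 270
  -- iteration 6/6 --
  RT 180: heading 270 -> 90
  LT 90: heading 90 -> 180
]
FD 2: (0,0) -> (-2,0) [heading=180, draw]
Final: pos=(-2,0), heading=180, 1 segment(s) drawn

Segment endpoints: x in {-2, 0}, y in {0, 0}
xmin=-2, ymin=0, xmax=0, ymax=0

Answer: -2 0 0 0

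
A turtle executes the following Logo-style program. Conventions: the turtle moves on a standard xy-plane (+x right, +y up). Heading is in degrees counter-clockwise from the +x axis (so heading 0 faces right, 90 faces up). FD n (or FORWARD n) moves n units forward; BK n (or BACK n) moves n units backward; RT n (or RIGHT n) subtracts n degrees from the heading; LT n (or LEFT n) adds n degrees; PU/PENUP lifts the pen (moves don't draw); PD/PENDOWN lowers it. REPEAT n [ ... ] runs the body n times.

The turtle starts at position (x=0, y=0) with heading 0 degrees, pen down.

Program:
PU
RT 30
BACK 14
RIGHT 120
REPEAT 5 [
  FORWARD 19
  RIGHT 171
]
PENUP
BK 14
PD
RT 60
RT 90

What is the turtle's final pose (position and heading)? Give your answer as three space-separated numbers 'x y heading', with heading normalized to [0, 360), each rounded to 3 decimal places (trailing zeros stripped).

Executing turtle program step by step:
Start: pos=(0,0), heading=0, pen down
PU: pen up
RT 30: heading 0 -> 330
BK 14: (0,0) -> (-12.124,7) [heading=330, move]
RT 120: heading 330 -> 210
REPEAT 5 [
  -- iteration 1/5 --
  FD 19: (-12.124,7) -> (-28.579,-2.5) [heading=210, move]
  RT 171: heading 210 -> 39
  -- iteration 2/5 --
  FD 19: (-28.579,-2.5) -> (-13.813,9.457) [heading=39, move]
  RT 171: heading 39 -> 228
  -- iteration 3/5 --
  FD 19: (-13.813,9.457) -> (-26.527,-4.663) [heading=228, move]
  RT 171: heading 228 -> 57
  -- iteration 4/5 --
  FD 19: (-26.527,-4.663) -> (-16.178,11.272) [heading=57, move]
  RT 171: heading 57 -> 246
  -- iteration 5/5 --
  FD 19: (-16.178,11.272) -> (-23.906,-6.085) [heading=246, move]
  RT 171: heading 246 -> 75
]
PU: pen up
BK 14: (-23.906,-6.085) -> (-27.53,-19.608) [heading=75, move]
PD: pen down
RT 60: heading 75 -> 15
RT 90: heading 15 -> 285
Final: pos=(-27.53,-19.608), heading=285, 0 segment(s) drawn

Answer: -27.53 -19.608 285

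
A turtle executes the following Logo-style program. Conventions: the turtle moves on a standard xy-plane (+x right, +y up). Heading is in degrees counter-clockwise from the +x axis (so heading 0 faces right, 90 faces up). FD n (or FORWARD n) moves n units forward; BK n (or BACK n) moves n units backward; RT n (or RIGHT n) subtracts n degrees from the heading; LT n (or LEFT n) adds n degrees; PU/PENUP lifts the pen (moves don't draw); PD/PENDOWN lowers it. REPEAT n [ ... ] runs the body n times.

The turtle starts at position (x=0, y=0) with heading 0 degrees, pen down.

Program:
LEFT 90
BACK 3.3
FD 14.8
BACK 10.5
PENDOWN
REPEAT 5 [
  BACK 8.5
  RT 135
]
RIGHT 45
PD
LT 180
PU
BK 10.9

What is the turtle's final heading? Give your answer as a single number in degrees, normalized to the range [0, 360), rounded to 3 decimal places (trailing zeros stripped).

Executing turtle program step by step:
Start: pos=(0,0), heading=0, pen down
LT 90: heading 0 -> 90
BK 3.3: (0,0) -> (0,-3.3) [heading=90, draw]
FD 14.8: (0,-3.3) -> (0,11.5) [heading=90, draw]
BK 10.5: (0,11.5) -> (0,1) [heading=90, draw]
PD: pen down
REPEAT 5 [
  -- iteration 1/5 --
  BK 8.5: (0,1) -> (0,-7.5) [heading=90, draw]
  RT 135: heading 90 -> 315
  -- iteration 2/5 --
  BK 8.5: (0,-7.5) -> (-6.01,-1.49) [heading=315, draw]
  RT 135: heading 315 -> 180
  -- iteration 3/5 --
  BK 8.5: (-6.01,-1.49) -> (2.49,-1.49) [heading=180, draw]
  RT 135: heading 180 -> 45
  -- iteration 4/5 --
  BK 8.5: (2.49,-1.49) -> (-3.521,-7.5) [heading=45, draw]
  RT 135: heading 45 -> 270
  -- iteration 5/5 --
  BK 8.5: (-3.521,-7.5) -> (-3.521,1) [heading=270, draw]
  RT 135: heading 270 -> 135
]
RT 45: heading 135 -> 90
PD: pen down
LT 180: heading 90 -> 270
PU: pen up
BK 10.9: (-3.521,1) -> (-3.521,11.9) [heading=270, move]
Final: pos=(-3.521,11.9), heading=270, 8 segment(s) drawn

Answer: 270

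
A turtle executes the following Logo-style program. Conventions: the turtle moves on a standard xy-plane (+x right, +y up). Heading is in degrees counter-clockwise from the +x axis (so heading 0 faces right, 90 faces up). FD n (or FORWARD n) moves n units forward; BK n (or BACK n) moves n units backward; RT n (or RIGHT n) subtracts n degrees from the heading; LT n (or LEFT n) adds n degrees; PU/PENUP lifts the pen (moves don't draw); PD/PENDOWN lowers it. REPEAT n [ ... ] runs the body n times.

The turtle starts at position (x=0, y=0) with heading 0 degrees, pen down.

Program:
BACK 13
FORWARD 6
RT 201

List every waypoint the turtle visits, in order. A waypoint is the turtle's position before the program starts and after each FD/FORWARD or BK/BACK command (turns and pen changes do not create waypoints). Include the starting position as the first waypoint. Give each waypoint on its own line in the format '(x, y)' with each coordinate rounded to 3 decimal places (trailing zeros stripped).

Executing turtle program step by step:
Start: pos=(0,0), heading=0, pen down
BK 13: (0,0) -> (-13,0) [heading=0, draw]
FD 6: (-13,0) -> (-7,0) [heading=0, draw]
RT 201: heading 0 -> 159
Final: pos=(-7,0), heading=159, 2 segment(s) drawn
Waypoints (3 total):
(0, 0)
(-13, 0)
(-7, 0)

Answer: (0, 0)
(-13, 0)
(-7, 0)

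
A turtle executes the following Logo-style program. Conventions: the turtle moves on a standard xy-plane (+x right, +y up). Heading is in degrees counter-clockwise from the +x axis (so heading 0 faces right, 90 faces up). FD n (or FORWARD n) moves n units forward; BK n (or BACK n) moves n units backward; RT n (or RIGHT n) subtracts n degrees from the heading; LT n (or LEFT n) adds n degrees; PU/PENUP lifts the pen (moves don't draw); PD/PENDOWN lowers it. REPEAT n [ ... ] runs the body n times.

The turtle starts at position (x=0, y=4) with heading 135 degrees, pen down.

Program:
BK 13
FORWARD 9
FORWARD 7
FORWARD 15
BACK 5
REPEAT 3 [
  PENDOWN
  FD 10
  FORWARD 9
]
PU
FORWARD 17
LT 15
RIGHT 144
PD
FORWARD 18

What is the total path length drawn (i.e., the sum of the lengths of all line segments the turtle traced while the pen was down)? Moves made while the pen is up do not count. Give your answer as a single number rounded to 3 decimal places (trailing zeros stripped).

Answer: 124

Derivation:
Executing turtle program step by step:
Start: pos=(0,4), heading=135, pen down
BK 13: (0,4) -> (9.192,-5.192) [heading=135, draw]
FD 9: (9.192,-5.192) -> (2.828,1.172) [heading=135, draw]
FD 7: (2.828,1.172) -> (-2.121,6.121) [heading=135, draw]
FD 15: (-2.121,6.121) -> (-12.728,16.728) [heading=135, draw]
BK 5: (-12.728,16.728) -> (-9.192,13.192) [heading=135, draw]
REPEAT 3 [
  -- iteration 1/3 --
  PD: pen down
  FD 10: (-9.192,13.192) -> (-16.263,20.263) [heading=135, draw]
  FD 9: (-16.263,20.263) -> (-22.627,26.627) [heading=135, draw]
  -- iteration 2/3 --
  PD: pen down
  FD 10: (-22.627,26.627) -> (-29.698,33.698) [heading=135, draw]
  FD 9: (-29.698,33.698) -> (-36.062,40.062) [heading=135, draw]
  -- iteration 3/3 --
  PD: pen down
  FD 10: (-36.062,40.062) -> (-43.134,47.134) [heading=135, draw]
  FD 9: (-43.134,47.134) -> (-49.497,53.497) [heading=135, draw]
]
PU: pen up
FD 17: (-49.497,53.497) -> (-61.518,65.518) [heading=135, move]
LT 15: heading 135 -> 150
RT 144: heading 150 -> 6
PD: pen down
FD 18: (-61.518,65.518) -> (-43.617,67.4) [heading=6, draw]
Final: pos=(-43.617,67.4), heading=6, 12 segment(s) drawn

Segment lengths:
  seg 1: (0,4) -> (9.192,-5.192), length = 13
  seg 2: (9.192,-5.192) -> (2.828,1.172), length = 9
  seg 3: (2.828,1.172) -> (-2.121,6.121), length = 7
  seg 4: (-2.121,6.121) -> (-12.728,16.728), length = 15
  seg 5: (-12.728,16.728) -> (-9.192,13.192), length = 5
  seg 6: (-9.192,13.192) -> (-16.263,20.263), length = 10
  seg 7: (-16.263,20.263) -> (-22.627,26.627), length = 9
  seg 8: (-22.627,26.627) -> (-29.698,33.698), length = 10
  seg 9: (-29.698,33.698) -> (-36.062,40.062), length = 9
  seg 10: (-36.062,40.062) -> (-43.134,47.134), length = 10
  seg 11: (-43.134,47.134) -> (-49.497,53.497), length = 9
  seg 12: (-61.518,65.518) -> (-43.617,67.4), length = 18
Total = 124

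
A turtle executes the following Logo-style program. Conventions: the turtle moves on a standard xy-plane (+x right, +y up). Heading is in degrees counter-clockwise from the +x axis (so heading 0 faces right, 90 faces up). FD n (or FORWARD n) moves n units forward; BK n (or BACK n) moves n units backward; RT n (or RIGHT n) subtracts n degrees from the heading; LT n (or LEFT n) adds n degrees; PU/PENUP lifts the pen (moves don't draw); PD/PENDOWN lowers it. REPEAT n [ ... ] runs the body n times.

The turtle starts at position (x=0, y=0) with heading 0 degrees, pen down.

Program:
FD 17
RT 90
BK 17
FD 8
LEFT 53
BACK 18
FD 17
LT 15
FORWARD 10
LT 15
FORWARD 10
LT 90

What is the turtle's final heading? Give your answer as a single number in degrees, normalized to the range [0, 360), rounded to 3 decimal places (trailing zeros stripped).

Executing turtle program step by step:
Start: pos=(0,0), heading=0, pen down
FD 17: (0,0) -> (17,0) [heading=0, draw]
RT 90: heading 0 -> 270
BK 17: (17,0) -> (17,17) [heading=270, draw]
FD 8: (17,17) -> (17,9) [heading=270, draw]
LT 53: heading 270 -> 323
BK 18: (17,9) -> (2.625,19.833) [heading=323, draw]
FD 17: (2.625,19.833) -> (16.201,9.602) [heading=323, draw]
LT 15: heading 323 -> 338
FD 10: (16.201,9.602) -> (25.473,5.856) [heading=338, draw]
LT 15: heading 338 -> 353
FD 10: (25.473,5.856) -> (35.399,4.637) [heading=353, draw]
LT 90: heading 353 -> 83
Final: pos=(35.399,4.637), heading=83, 7 segment(s) drawn

Answer: 83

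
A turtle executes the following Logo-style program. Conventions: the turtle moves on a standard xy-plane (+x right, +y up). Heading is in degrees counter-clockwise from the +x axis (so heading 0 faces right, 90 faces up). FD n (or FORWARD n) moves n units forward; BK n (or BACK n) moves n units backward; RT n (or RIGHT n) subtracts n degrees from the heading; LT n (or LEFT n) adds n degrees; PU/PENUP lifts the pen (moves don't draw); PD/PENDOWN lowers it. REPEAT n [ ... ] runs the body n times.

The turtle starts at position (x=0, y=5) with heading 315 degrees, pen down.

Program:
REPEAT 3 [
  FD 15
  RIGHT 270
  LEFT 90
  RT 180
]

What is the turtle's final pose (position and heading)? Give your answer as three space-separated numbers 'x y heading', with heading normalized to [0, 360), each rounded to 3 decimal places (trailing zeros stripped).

Executing turtle program step by step:
Start: pos=(0,5), heading=315, pen down
REPEAT 3 [
  -- iteration 1/3 --
  FD 15: (0,5) -> (10.607,-5.607) [heading=315, draw]
  RT 270: heading 315 -> 45
  LT 90: heading 45 -> 135
  RT 180: heading 135 -> 315
  -- iteration 2/3 --
  FD 15: (10.607,-5.607) -> (21.213,-16.213) [heading=315, draw]
  RT 270: heading 315 -> 45
  LT 90: heading 45 -> 135
  RT 180: heading 135 -> 315
  -- iteration 3/3 --
  FD 15: (21.213,-16.213) -> (31.82,-26.82) [heading=315, draw]
  RT 270: heading 315 -> 45
  LT 90: heading 45 -> 135
  RT 180: heading 135 -> 315
]
Final: pos=(31.82,-26.82), heading=315, 3 segment(s) drawn

Answer: 31.82 -26.82 315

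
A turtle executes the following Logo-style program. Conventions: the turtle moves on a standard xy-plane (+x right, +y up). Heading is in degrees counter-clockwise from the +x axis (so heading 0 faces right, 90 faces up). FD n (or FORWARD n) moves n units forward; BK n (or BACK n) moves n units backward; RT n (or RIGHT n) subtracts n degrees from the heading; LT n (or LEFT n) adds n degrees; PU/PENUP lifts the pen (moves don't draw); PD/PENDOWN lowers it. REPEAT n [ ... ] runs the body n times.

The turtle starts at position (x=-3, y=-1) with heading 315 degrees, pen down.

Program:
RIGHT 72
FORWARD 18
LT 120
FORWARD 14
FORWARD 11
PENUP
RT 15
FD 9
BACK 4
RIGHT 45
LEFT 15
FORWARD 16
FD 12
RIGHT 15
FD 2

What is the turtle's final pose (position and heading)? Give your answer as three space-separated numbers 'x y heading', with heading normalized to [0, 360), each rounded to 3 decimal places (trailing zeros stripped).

Executing turtle program step by step:
Start: pos=(-3,-1), heading=315, pen down
RT 72: heading 315 -> 243
FD 18: (-3,-1) -> (-11.172,-17.038) [heading=243, draw]
LT 120: heading 243 -> 3
FD 14: (-11.172,-17.038) -> (2.809,-16.305) [heading=3, draw]
FD 11: (2.809,-16.305) -> (13.794,-15.73) [heading=3, draw]
PU: pen up
RT 15: heading 3 -> 348
FD 9: (13.794,-15.73) -> (22.597,-17.601) [heading=348, move]
BK 4: (22.597,-17.601) -> (18.685,-16.769) [heading=348, move]
RT 45: heading 348 -> 303
LT 15: heading 303 -> 318
FD 16: (18.685,-16.769) -> (30.575,-27.475) [heading=318, move]
FD 12: (30.575,-27.475) -> (39.493,-35.505) [heading=318, move]
RT 15: heading 318 -> 303
FD 2: (39.493,-35.505) -> (40.582,-37.182) [heading=303, move]
Final: pos=(40.582,-37.182), heading=303, 3 segment(s) drawn

Answer: 40.582 -37.182 303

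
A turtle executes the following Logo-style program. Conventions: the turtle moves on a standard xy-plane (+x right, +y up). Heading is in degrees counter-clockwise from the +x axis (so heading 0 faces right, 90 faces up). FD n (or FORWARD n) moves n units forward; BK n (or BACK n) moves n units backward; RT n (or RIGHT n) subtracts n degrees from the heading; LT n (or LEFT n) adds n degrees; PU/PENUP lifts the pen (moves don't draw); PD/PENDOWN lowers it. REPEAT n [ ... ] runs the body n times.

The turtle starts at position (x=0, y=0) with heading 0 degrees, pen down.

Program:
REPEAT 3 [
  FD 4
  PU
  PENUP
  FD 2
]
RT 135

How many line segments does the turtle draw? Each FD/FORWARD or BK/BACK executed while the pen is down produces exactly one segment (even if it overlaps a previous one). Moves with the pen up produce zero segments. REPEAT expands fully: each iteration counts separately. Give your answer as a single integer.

Answer: 1

Derivation:
Executing turtle program step by step:
Start: pos=(0,0), heading=0, pen down
REPEAT 3 [
  -- iteration 1/3 --
  FD 4: (0,0) -> (4,0) [heading=0, draw]
  PU: pen up
  PU: pen up
  FD 2: (4,0) -> (6,0) [heading=0, move]
  -- iteration 2/3 --
  FD 4: (6,0) -> (10,0) [heading=0, move]
  PU: pen up
  PU: pen up
  FD 2: (10,0) -> (12,0) [heading=0, move]
  -- iteration 3/3 --
  FD 4: (12,0) -> (16,0) [heading=0, move]
  PU: pen up
  PU: pen up
  FD 2: (16,0) -> (18,0) [heading=0, move]
]
RT 135: heading 0 -> 225
Final: pos=(18,0), heading=225, 1 segment(s) drawn
Segments drawn: 1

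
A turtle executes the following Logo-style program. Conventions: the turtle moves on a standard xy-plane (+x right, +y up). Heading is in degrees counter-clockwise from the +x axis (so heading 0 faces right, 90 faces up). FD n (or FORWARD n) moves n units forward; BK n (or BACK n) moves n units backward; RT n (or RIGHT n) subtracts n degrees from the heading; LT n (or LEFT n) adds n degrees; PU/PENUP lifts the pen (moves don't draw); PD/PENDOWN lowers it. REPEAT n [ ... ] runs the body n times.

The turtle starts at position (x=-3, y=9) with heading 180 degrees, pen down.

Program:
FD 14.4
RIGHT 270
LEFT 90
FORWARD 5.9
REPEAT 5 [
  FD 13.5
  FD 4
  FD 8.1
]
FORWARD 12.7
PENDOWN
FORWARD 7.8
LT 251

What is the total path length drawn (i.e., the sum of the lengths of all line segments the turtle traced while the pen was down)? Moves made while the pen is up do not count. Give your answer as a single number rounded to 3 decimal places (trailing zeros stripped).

Answer: 168.8

Derivation:
Executing turtle program step by step:
Start: pos=(-3,9), heading=180, pen down
FD 14.4: (-3,9) -> (-17.4,9) [heading=180, draw]
RT 270: heading 180 -> 270
LT 90: heading 270 -> 0
FD 5.9: (-17.4,9) -> (-11.5,9) [heading=0, draw]
REPEAT 5 [
  -- iteration 1/5 --
  FD 13.5: (-11.5,9) -> (2,9) [heading=0, draw]
  FD 4: (2,9) -> (6,9) [heading=0, draw]
  FD 8.1: (6,9) -> (14.1,9) [heading=0, draw]
  -- iteration 2/5 --
  FD 13.5: (14.1,9) -> (27.6,9) [heading=0, draw]
  FD 4: (27.6,9) -> (31.6,9) [heading=0, draw]
  FD 8.1: (31.6,9) -> (39.7,9) [heading=0, draw]
  -- iteration 3/5 --
  FD 13.5: (39.7,9) -> (53.2,9) [heading=0, draw]
  FD 4: (53.2,9) -> (57.2,9) [heading=0, draw]
  FD 8.1: (57.2,9) -> (65.3,9) [heading=0, draw]
  -- iteration 4/5 --
  FD 13.5: (65.3,9) -> (78.8,9) [heading=0, draw]
  FD 4: (78.8,9) -> (82.8,9) [heading=0, draw]
  FD 8.1: (82.8,9) -> (90.9,9) [heading=0, draw]
  -- iteration 5/5 --
  FD 13.5: (90.9,9) -> (104.4,9) [heading=0, draw]
  FD 4: (104.4,9) -> (108.4,9) [heading=0, draw]
  FD 8.1: (108.4,9) -> (116.5,9) [heading=0, draw]
]
FD 12.7: (116.5,9) -> (129.2,9) [heading=0, draw]
PD: pen down
FD 7.8: (129.2,9) -> (137,9) [heading=0, draw]
LT 251: heading 0 -> 251
Final: pos=(137,9), heading=251, 19 segment(s) drawn

Segment lengths:
  seg 1: (-3,9) -> (-17.4,9), length = 14.4
  seg 2: (-17.4,9) -> (-11.5,9), length = 5.9
  seg 3: (-11.5,9) -> (2,9), length = 13.5
  seg 4: (2,9) -> (6,9), length = 4
  seg 5: (6,9) -> (14.1,9), length = 8.1
  seg 6: (14.1,9) -> (27.6,9), length = 13.5
  seg 7: (27.6,9) -> (31.6,9), length = 4
  seg 8: (31.6,9) -> (39.7,9), length = 8.1
  seg 9: (39.7,9) -> (53.2,9), length = 13.5
  seg 10: (53.2,9) -> (57.2,9), length = 4
  seg 11: (57.2,9) -> (65.3,9), length = 8.1
  seg 12: (65.3,9) -> (78.8,9), length = 13.5
  seg 13: (78.8,9) -> (82.8,9), length = 4
  seg 14: (82.8,9) -> (90.9,9), length = 8.1
  seg 15: (90.9,9) -> (104.4,9), length = 13.5
  seg 16: (104.4,9) -> (108.4,9), length = 4
  seg 17: (108.4,9) -> (116.5,9), length = 8.1
  seg 18: (116.5,9) -> (129.2,9), length = 12.7
  seg 19: (129.2,9) -> (137,9), length = 7.8
Total = 168.8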